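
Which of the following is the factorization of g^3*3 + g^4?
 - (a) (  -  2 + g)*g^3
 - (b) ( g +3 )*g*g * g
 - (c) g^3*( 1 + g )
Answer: b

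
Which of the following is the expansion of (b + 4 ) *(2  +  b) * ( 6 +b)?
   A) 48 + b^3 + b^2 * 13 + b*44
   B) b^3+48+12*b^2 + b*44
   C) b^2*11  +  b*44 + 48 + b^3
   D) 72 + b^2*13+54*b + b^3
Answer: B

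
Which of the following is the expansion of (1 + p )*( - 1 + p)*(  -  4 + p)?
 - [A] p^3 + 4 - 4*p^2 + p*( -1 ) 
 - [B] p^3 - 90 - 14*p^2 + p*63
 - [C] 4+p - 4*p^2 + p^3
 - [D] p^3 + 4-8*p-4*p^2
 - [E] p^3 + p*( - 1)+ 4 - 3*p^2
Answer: A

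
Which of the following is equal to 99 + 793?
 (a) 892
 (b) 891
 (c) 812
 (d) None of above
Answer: a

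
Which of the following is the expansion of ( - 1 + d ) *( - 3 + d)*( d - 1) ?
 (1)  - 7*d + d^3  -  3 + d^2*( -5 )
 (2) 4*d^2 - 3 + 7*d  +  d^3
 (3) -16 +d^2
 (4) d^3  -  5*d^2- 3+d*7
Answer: 4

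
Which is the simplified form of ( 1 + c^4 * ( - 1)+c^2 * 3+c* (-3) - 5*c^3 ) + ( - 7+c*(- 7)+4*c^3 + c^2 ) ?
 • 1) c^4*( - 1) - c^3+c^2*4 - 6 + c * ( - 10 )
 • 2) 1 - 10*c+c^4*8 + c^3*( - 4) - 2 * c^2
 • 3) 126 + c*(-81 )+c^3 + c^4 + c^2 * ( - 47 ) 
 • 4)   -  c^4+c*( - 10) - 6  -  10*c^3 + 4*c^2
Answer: 1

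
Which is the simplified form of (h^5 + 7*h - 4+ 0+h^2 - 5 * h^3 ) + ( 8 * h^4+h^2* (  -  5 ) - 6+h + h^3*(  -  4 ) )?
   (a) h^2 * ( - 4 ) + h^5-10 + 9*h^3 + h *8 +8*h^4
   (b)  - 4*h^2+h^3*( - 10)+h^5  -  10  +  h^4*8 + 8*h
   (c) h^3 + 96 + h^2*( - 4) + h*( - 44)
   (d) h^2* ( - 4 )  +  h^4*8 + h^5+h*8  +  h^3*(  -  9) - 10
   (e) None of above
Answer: d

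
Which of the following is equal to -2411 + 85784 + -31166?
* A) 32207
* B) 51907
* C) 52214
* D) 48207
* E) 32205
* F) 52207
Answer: F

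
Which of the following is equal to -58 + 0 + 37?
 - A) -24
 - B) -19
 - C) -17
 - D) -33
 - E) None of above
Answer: E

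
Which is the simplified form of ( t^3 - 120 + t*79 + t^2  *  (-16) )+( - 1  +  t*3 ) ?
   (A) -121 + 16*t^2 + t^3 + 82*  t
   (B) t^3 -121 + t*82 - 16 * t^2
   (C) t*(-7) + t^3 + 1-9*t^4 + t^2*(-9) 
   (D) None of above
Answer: B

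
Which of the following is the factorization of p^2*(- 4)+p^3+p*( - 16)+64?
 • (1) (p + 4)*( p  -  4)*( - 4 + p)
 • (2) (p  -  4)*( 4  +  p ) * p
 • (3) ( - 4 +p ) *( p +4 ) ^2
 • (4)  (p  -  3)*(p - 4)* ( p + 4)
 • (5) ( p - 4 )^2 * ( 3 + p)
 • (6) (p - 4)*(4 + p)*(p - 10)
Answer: 1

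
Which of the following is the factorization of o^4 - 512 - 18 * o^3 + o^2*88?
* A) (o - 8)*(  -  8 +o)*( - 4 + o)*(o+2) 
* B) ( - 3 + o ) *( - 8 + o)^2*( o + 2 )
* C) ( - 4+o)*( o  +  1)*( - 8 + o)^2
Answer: A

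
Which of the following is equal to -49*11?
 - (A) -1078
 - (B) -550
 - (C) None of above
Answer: C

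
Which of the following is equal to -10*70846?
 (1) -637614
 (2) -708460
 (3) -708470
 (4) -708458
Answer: 2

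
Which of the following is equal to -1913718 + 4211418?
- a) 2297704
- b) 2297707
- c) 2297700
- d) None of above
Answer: c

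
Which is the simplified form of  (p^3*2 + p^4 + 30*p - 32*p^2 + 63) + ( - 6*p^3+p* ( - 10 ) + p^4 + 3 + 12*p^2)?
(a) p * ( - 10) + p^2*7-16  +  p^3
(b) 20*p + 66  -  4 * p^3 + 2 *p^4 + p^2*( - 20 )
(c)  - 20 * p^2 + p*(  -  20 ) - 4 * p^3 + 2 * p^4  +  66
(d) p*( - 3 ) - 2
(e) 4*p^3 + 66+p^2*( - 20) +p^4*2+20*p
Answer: b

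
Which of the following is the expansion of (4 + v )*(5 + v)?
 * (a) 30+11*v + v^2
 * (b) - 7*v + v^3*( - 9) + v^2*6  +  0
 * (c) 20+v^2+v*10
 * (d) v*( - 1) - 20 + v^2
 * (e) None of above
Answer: e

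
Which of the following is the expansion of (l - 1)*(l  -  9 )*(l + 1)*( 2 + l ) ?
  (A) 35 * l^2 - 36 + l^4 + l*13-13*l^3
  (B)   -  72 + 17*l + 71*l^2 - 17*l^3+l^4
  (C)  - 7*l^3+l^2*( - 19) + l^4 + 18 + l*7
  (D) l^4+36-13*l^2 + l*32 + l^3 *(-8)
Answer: C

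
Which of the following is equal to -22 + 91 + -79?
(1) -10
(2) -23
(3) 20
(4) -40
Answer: 1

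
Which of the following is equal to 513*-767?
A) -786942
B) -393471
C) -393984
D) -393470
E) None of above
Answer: B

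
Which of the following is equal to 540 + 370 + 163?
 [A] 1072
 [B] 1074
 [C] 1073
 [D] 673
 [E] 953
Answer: C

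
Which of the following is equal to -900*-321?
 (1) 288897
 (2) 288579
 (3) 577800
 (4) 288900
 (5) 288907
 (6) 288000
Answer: 4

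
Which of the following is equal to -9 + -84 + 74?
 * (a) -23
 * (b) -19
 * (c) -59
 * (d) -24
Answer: b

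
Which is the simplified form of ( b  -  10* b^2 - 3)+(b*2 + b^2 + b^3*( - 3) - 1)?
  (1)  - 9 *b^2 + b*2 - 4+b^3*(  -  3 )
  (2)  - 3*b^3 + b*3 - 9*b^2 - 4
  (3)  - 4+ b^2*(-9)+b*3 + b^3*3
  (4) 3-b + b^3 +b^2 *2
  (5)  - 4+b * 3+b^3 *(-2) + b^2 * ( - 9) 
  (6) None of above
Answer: 2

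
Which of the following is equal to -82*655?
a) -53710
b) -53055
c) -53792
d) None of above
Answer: a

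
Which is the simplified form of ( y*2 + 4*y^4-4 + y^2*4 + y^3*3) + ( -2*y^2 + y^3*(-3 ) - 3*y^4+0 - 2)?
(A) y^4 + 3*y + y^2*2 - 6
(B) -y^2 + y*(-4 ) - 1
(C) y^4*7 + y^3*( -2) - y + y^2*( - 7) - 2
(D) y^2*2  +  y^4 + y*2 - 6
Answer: D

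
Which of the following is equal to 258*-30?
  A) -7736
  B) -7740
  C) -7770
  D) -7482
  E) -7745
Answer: B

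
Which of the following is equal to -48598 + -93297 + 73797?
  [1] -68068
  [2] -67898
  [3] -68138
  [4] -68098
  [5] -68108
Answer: 4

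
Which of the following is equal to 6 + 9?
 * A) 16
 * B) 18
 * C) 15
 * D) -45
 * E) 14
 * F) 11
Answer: C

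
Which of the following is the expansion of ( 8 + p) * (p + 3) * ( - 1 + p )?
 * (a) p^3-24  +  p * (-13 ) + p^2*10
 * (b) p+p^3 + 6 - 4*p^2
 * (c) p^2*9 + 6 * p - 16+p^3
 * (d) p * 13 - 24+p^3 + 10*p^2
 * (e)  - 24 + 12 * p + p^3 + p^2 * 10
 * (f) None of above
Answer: d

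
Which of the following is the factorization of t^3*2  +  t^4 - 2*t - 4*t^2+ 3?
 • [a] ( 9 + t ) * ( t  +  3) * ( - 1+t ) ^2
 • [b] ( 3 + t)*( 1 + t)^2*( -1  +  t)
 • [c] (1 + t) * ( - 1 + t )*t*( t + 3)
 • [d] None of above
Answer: d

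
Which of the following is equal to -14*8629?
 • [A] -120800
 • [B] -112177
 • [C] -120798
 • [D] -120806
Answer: D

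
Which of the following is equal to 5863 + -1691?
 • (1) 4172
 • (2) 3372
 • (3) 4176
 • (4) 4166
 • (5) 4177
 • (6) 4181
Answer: 1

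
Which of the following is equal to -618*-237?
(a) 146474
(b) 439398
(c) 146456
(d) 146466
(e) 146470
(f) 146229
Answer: d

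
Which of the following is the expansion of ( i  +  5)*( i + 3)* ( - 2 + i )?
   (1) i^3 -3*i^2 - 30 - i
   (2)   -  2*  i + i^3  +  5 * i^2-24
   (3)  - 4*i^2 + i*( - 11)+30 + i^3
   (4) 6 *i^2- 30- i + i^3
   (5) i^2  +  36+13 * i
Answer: 4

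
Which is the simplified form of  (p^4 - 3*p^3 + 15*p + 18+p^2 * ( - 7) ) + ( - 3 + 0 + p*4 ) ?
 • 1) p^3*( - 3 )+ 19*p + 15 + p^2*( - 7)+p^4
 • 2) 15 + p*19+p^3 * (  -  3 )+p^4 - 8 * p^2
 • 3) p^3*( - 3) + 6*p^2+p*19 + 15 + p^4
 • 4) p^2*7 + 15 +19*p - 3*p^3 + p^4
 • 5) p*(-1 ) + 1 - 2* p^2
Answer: 1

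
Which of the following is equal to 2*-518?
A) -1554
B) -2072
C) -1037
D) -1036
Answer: D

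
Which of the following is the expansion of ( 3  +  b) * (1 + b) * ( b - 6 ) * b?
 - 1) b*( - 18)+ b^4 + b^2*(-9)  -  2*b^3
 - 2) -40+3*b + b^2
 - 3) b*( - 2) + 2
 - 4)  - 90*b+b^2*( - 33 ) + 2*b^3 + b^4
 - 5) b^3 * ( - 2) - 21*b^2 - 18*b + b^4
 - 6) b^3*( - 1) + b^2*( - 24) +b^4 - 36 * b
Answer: 5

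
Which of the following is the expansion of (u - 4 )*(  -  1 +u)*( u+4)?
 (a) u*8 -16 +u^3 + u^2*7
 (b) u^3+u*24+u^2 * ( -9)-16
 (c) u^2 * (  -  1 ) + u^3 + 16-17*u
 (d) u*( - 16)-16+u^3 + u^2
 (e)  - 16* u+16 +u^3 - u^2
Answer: e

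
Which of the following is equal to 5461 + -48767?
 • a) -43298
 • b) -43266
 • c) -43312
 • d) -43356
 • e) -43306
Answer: e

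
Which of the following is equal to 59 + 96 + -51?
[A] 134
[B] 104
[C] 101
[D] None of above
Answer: B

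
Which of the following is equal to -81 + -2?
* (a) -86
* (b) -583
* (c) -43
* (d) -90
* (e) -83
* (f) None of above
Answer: e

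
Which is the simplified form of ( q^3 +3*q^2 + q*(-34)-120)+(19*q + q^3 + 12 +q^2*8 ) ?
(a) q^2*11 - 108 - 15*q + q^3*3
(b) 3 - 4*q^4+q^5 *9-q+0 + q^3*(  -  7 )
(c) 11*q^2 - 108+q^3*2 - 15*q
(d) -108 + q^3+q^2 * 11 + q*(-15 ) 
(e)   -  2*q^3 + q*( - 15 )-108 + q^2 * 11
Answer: c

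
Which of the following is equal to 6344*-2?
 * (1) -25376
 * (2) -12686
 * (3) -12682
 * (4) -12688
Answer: 4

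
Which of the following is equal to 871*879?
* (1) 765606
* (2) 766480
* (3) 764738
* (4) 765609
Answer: 4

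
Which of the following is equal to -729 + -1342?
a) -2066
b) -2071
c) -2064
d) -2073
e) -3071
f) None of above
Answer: b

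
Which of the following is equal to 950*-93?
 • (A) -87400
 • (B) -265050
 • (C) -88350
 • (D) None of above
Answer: C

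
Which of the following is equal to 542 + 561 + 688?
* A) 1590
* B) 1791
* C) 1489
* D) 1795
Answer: B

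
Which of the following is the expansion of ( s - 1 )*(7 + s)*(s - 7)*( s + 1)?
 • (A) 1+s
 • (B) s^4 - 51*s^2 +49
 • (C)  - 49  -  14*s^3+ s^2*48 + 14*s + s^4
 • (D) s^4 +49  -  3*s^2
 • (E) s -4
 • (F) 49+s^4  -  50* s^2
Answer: F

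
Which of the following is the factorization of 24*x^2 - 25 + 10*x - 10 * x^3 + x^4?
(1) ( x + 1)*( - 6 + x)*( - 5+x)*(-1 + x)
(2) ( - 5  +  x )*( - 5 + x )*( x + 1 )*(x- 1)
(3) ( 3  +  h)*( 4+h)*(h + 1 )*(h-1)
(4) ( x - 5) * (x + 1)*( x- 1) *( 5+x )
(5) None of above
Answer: 2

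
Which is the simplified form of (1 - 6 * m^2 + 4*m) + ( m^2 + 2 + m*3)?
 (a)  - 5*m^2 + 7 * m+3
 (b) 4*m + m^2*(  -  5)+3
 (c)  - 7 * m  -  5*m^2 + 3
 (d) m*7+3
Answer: a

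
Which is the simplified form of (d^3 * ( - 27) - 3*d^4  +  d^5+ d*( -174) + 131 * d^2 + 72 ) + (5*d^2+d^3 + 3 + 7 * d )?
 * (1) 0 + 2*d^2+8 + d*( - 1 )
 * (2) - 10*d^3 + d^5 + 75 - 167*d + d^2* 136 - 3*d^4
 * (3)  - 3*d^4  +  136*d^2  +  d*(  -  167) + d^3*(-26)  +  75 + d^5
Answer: 3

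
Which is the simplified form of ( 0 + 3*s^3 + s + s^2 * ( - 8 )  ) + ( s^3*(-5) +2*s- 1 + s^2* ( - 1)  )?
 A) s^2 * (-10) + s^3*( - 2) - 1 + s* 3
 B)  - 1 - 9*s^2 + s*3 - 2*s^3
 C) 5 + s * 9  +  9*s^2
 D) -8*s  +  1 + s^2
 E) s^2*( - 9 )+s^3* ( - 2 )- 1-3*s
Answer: B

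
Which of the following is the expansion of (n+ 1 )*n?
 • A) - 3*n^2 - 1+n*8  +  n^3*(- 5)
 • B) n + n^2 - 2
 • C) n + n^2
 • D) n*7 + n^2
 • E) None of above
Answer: C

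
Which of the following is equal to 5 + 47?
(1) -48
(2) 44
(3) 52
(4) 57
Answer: 3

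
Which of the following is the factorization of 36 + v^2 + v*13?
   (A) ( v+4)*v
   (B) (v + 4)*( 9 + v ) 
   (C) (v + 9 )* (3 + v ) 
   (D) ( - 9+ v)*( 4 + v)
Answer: B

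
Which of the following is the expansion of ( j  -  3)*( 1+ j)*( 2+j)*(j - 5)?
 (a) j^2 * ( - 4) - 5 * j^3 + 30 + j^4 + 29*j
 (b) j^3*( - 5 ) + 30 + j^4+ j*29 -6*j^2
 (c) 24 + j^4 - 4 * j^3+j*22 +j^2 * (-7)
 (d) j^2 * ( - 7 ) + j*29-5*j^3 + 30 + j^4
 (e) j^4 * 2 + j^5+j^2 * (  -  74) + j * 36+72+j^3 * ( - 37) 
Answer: d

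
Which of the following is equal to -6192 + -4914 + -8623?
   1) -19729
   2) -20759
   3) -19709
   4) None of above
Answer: 1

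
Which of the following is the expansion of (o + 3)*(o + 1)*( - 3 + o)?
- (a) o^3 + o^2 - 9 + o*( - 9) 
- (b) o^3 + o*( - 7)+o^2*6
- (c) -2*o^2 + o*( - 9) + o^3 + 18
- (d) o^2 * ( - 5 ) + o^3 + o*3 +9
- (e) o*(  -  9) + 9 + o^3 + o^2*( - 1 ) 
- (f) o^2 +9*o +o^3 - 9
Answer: a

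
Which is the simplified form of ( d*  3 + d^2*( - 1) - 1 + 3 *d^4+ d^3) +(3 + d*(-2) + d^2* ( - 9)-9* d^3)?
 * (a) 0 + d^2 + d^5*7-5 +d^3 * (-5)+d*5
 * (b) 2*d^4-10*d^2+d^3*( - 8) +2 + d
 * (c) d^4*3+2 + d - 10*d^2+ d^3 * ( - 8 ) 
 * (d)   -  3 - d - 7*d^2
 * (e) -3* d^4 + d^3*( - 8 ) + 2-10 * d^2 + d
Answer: c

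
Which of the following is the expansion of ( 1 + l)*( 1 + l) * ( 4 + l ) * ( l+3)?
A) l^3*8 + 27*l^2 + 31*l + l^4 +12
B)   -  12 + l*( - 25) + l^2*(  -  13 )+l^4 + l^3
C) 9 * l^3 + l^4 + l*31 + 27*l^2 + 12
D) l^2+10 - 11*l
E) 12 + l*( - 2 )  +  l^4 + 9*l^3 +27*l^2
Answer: C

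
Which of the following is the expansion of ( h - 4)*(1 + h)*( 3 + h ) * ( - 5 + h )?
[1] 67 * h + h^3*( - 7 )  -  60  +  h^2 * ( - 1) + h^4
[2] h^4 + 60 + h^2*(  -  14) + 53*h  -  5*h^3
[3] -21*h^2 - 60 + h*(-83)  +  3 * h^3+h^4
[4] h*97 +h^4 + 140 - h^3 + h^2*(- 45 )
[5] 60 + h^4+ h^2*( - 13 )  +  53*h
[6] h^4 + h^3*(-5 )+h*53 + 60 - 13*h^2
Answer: 6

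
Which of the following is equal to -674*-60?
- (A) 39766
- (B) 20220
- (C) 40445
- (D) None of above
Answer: D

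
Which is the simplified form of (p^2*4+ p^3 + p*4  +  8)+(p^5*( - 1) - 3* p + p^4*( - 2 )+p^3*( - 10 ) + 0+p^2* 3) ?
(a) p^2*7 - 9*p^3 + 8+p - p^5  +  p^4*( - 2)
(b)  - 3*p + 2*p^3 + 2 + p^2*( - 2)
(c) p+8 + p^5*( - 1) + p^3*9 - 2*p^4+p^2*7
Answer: a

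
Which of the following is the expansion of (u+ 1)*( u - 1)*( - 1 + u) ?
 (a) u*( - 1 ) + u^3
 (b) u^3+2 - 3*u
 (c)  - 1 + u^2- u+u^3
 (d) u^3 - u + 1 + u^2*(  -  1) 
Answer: d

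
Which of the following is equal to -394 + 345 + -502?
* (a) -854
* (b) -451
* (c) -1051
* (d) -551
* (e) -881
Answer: d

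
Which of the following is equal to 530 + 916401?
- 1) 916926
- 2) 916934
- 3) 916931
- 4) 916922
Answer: 3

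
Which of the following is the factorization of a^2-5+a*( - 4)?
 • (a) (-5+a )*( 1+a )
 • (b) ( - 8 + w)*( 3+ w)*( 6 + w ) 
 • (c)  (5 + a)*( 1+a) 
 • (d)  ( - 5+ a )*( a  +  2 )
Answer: a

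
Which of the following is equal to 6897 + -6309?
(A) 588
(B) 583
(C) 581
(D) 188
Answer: A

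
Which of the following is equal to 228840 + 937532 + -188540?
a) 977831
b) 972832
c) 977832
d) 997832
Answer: c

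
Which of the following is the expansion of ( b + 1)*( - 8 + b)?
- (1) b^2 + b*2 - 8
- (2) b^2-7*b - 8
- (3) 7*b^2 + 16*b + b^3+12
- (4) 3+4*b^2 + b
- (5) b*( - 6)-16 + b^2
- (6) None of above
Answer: 2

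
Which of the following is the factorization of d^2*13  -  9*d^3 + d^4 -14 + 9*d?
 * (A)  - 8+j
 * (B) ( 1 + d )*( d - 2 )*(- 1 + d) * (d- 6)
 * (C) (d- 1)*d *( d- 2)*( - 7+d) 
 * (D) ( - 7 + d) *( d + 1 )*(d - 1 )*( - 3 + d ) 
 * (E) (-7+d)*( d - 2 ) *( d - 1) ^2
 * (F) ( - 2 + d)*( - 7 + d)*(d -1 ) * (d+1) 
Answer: F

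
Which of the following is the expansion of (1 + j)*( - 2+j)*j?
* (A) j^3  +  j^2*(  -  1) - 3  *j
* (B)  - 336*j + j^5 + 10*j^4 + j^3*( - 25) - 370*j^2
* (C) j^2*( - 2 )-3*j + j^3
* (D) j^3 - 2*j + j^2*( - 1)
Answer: D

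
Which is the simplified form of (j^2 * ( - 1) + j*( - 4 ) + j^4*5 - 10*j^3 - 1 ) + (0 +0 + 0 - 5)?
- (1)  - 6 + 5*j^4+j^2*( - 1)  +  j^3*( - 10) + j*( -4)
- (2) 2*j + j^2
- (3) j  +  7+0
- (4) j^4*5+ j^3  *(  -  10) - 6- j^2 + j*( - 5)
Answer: 1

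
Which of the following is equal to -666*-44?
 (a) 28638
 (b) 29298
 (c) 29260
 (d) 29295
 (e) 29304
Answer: e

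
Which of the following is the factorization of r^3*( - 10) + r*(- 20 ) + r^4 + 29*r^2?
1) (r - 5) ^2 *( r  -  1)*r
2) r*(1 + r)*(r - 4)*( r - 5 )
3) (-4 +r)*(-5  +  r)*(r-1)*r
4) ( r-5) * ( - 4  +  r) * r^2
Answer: 3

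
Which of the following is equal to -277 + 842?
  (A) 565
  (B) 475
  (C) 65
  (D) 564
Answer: A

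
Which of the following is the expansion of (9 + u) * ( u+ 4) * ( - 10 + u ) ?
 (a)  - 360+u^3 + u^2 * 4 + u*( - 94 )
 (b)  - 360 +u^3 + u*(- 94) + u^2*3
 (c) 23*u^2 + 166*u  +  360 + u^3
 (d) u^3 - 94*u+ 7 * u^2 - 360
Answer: b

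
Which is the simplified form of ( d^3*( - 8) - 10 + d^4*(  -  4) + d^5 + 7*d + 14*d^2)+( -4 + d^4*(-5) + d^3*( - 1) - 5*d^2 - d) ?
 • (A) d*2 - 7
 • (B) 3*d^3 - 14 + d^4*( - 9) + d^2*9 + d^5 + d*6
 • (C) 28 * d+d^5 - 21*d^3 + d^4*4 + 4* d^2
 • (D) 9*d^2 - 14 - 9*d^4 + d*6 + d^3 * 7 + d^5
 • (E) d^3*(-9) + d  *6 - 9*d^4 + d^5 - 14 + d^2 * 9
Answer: E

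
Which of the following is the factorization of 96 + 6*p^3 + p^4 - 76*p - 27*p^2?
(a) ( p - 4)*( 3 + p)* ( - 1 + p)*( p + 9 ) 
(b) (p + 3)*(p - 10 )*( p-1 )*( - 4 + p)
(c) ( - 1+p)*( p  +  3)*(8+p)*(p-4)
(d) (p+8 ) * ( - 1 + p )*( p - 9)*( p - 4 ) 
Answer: c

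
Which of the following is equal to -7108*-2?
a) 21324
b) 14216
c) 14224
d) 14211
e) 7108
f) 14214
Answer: b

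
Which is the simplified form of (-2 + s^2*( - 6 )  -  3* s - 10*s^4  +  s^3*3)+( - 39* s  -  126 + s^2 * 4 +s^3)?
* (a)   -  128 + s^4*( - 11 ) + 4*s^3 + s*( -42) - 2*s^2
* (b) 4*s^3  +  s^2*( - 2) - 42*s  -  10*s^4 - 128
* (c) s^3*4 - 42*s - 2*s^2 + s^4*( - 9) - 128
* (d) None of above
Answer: b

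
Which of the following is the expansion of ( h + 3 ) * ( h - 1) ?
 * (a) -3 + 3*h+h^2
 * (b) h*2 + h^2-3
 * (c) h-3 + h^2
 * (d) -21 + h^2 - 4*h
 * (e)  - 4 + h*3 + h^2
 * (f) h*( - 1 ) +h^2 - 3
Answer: b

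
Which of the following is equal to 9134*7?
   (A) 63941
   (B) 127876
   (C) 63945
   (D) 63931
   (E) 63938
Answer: E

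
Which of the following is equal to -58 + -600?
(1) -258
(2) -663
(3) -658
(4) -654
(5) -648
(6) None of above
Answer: 3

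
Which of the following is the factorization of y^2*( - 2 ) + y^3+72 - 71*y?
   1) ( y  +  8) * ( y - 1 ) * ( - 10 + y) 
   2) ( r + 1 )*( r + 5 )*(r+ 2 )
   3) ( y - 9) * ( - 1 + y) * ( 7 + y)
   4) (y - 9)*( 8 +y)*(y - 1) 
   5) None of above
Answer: 4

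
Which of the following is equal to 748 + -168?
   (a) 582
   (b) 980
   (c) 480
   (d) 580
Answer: d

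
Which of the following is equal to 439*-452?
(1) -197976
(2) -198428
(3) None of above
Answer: 2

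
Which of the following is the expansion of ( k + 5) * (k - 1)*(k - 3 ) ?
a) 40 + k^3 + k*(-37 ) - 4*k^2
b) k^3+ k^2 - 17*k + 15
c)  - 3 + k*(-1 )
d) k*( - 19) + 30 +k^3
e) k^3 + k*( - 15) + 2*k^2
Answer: b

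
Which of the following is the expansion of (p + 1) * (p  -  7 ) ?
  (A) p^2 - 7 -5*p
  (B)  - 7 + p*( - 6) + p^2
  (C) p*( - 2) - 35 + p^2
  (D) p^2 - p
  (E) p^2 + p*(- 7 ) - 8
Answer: B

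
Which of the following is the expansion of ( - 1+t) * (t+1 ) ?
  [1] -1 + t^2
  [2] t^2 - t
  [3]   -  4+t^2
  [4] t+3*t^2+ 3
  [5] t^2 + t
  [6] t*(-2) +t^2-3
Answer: 1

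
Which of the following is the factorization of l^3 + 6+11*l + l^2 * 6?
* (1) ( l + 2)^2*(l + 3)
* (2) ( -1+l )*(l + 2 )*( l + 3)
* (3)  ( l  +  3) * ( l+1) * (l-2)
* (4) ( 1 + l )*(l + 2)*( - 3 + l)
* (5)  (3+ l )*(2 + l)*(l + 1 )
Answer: 5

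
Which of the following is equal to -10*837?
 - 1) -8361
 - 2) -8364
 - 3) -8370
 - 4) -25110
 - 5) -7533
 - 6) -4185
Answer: 3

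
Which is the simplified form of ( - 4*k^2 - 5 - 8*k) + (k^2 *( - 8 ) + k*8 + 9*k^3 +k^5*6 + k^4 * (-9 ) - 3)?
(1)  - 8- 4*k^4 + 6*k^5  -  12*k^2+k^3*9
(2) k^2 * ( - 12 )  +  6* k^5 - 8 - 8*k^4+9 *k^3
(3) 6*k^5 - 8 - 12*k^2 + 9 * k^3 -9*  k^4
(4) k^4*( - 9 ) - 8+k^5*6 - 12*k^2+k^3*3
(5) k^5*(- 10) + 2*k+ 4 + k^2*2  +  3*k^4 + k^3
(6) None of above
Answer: 3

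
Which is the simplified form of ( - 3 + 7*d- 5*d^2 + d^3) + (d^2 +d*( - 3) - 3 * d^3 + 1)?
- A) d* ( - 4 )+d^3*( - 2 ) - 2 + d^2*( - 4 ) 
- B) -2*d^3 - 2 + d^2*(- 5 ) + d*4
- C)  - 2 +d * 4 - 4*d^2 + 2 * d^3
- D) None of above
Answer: D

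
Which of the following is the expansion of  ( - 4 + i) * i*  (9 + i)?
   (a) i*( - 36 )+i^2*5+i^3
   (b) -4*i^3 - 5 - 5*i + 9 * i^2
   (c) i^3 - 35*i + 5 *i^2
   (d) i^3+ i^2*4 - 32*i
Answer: a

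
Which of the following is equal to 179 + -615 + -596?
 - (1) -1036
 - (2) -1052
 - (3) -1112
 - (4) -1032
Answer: 4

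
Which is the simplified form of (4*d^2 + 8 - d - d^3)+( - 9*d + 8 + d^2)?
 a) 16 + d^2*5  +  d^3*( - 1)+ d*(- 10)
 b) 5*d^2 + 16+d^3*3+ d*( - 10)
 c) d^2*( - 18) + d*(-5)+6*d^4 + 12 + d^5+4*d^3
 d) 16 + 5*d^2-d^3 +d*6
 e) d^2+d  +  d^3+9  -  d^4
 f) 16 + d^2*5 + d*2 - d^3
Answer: a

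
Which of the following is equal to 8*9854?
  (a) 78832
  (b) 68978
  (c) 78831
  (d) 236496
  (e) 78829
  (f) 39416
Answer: a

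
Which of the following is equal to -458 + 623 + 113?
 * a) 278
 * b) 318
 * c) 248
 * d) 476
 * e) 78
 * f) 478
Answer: a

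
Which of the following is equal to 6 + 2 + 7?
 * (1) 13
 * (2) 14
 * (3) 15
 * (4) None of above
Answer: 3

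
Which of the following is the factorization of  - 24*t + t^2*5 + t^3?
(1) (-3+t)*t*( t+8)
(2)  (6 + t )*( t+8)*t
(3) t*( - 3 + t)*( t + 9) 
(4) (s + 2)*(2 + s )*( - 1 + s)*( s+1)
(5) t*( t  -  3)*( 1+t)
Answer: 1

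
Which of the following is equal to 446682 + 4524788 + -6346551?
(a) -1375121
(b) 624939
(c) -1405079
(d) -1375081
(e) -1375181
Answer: d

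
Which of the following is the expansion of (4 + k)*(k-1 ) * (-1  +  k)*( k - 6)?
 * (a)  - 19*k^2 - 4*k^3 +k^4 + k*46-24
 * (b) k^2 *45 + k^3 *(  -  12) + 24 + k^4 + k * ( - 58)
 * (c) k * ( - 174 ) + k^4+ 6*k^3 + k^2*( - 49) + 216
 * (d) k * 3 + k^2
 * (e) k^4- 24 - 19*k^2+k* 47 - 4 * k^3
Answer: a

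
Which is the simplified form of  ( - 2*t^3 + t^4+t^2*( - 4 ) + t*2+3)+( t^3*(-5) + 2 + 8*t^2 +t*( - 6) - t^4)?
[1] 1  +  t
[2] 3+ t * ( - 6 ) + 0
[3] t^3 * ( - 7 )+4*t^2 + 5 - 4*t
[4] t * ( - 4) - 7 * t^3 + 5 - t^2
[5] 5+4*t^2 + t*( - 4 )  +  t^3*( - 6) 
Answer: 3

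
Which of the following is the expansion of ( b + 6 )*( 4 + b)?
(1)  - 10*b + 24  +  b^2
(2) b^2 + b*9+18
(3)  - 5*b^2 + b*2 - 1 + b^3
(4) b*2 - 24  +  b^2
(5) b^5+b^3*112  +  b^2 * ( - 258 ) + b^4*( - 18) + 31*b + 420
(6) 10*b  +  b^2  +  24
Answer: 6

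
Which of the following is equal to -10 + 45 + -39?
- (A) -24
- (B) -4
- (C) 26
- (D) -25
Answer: B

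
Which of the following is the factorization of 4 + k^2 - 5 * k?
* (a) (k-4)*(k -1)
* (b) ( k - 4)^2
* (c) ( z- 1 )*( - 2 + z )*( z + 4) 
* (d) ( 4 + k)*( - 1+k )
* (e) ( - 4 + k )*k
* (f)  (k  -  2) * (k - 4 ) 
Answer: a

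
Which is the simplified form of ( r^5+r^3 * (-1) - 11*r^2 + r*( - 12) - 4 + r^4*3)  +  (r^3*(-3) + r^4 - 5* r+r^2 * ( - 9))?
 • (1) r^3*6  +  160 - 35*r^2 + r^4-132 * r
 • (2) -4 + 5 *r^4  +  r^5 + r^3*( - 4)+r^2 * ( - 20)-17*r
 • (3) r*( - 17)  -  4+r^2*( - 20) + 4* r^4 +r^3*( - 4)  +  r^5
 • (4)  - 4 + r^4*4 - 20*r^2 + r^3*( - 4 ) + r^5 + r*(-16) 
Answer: 3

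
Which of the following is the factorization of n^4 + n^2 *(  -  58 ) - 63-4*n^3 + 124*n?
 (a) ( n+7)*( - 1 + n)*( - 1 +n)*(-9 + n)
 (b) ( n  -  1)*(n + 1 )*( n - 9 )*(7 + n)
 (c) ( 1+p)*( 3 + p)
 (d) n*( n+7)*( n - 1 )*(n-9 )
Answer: a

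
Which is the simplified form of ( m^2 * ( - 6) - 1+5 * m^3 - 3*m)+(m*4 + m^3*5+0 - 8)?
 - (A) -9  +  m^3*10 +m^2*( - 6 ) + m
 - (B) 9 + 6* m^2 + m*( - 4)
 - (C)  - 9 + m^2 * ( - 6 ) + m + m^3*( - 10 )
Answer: A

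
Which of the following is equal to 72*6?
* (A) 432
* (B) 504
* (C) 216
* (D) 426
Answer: A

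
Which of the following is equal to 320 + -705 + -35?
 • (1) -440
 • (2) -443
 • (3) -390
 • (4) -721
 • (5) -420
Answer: 5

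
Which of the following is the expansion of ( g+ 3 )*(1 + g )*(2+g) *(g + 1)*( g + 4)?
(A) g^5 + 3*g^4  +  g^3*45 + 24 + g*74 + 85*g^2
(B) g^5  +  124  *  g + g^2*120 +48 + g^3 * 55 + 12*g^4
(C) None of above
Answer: C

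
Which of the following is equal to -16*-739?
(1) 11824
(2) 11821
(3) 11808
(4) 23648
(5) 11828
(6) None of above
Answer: 1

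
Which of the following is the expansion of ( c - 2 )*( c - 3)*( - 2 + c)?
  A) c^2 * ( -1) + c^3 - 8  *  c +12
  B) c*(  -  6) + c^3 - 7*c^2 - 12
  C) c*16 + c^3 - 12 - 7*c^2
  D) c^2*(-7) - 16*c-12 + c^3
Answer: C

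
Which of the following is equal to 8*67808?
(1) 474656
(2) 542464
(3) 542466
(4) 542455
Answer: 2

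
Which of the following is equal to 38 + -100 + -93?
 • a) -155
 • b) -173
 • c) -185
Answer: a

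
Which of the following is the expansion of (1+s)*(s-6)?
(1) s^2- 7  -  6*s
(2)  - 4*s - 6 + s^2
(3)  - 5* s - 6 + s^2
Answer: 3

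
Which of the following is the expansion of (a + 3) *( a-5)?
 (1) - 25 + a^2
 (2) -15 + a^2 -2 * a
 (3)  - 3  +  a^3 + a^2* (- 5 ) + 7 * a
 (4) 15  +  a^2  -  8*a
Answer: 2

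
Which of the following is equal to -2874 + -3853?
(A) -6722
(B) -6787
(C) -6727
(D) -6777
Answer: C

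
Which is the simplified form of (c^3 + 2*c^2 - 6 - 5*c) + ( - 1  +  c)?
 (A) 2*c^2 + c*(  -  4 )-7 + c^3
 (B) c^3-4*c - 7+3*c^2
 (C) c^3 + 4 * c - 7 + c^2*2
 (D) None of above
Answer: A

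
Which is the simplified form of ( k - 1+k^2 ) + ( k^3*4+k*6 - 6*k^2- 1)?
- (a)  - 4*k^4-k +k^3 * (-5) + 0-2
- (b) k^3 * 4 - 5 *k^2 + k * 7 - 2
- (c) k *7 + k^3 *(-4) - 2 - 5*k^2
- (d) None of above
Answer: b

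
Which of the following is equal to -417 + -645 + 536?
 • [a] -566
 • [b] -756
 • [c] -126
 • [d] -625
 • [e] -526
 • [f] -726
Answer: e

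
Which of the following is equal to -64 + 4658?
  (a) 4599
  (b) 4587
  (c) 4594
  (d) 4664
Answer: c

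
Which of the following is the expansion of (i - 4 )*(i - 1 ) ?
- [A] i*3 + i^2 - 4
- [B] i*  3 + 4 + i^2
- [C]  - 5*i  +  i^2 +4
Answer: C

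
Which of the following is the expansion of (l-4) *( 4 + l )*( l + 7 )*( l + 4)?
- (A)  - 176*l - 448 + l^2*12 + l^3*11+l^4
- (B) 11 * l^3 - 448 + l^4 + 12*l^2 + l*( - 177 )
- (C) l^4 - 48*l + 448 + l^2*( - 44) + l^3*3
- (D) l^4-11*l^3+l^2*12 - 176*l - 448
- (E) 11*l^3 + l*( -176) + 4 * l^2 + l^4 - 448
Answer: A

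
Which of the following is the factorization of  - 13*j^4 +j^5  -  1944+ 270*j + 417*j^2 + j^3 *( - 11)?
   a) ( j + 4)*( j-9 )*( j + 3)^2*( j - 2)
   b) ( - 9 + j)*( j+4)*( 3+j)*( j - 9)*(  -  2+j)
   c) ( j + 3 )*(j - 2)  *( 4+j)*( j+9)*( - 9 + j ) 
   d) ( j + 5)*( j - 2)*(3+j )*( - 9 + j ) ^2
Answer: b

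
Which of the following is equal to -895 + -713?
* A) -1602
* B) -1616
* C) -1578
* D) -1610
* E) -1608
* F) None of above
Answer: E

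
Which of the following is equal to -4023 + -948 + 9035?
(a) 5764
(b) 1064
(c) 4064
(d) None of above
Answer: c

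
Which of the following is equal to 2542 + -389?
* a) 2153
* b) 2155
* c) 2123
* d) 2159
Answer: a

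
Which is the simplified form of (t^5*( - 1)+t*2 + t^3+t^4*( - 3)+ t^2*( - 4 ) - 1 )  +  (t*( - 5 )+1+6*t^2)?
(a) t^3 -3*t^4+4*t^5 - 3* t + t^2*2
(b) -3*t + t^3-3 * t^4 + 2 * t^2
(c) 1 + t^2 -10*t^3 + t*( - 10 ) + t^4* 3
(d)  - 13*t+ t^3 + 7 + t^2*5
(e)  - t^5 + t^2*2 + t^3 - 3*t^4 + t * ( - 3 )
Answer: e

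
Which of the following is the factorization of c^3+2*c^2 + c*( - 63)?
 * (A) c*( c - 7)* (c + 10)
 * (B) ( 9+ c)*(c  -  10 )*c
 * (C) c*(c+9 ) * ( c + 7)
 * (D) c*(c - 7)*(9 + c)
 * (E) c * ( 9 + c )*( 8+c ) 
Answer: D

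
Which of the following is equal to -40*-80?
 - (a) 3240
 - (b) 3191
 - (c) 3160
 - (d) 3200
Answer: d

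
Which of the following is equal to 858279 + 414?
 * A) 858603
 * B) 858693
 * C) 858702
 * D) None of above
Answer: B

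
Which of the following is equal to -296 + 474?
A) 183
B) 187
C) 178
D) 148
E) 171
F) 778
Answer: C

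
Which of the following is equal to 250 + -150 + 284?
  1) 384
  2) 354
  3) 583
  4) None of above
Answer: 1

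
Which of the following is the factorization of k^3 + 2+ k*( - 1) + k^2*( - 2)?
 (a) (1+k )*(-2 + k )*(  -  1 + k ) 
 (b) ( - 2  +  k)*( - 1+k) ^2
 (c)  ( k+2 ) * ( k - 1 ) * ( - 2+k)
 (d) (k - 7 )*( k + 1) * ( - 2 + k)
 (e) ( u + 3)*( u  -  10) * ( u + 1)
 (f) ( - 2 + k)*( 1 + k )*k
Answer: a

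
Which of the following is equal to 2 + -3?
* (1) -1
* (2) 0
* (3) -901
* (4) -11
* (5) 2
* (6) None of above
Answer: 1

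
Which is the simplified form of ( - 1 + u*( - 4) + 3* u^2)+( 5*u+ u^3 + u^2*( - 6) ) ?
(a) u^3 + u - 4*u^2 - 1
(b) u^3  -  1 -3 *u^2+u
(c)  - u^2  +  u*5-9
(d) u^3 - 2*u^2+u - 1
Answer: b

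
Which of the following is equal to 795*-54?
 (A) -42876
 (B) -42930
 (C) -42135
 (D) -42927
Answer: B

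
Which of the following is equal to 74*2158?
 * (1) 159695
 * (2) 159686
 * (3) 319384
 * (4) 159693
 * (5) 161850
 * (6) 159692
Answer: 6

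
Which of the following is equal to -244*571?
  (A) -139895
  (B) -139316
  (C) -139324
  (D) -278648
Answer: C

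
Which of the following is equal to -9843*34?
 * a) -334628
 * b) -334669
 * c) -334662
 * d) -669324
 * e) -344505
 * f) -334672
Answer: c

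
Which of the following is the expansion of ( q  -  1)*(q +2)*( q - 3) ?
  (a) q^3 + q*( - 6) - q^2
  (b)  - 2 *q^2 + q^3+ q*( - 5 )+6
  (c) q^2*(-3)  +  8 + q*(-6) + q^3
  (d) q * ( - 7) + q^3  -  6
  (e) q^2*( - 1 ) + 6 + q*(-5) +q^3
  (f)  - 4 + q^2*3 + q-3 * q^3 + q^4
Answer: b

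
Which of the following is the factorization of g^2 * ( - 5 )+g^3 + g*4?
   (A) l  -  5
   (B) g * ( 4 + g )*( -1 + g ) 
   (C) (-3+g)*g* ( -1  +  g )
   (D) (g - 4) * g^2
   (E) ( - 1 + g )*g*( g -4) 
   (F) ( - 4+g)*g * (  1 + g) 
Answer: E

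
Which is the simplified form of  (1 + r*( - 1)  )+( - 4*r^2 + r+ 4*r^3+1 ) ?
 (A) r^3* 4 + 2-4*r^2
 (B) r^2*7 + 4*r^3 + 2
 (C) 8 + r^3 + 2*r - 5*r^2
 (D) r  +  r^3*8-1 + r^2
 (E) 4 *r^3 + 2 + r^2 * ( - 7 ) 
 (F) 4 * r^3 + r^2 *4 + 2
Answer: A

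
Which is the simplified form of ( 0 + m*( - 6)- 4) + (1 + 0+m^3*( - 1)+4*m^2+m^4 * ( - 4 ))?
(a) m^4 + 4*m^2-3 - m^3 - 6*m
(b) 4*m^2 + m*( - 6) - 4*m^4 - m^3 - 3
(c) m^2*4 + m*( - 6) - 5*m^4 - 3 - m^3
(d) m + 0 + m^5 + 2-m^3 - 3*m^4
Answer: b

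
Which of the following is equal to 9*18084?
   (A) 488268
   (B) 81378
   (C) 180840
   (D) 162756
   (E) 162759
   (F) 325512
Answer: D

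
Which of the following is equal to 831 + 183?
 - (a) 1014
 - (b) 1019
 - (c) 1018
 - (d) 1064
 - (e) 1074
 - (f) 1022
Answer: a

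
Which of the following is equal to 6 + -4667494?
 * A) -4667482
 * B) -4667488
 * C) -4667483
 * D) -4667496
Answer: B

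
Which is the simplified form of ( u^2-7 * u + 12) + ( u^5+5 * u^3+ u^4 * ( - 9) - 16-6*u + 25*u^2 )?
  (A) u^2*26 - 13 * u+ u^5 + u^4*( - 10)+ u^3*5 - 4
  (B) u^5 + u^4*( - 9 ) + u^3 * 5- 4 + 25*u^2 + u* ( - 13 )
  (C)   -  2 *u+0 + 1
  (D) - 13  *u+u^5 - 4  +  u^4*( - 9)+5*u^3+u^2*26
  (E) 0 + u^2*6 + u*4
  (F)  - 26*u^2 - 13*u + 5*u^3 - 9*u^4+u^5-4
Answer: D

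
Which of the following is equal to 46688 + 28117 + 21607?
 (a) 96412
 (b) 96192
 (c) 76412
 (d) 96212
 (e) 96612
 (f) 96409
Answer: a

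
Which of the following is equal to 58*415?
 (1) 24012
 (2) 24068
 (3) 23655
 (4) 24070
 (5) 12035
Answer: 4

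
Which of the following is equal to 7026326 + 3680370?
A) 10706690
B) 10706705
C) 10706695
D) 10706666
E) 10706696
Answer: E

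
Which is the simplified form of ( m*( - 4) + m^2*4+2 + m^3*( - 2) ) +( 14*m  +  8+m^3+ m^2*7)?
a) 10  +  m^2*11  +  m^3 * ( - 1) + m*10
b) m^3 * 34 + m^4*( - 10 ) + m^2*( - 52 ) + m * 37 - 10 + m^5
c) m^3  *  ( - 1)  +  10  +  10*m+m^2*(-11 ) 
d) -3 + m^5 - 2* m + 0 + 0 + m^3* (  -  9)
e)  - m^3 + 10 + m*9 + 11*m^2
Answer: a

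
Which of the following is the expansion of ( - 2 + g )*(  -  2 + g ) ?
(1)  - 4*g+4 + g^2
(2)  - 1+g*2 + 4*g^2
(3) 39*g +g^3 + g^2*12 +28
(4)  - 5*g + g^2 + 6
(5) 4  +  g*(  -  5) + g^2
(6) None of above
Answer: 1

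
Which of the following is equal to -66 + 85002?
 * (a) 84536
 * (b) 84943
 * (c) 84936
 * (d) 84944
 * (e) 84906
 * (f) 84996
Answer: c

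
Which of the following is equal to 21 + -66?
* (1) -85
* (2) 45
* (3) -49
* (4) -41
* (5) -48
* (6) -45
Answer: 6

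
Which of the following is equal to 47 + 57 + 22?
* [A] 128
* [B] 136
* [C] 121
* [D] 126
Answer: D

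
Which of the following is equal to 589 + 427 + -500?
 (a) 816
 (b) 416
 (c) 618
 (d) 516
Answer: d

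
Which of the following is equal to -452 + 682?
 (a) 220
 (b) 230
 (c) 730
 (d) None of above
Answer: b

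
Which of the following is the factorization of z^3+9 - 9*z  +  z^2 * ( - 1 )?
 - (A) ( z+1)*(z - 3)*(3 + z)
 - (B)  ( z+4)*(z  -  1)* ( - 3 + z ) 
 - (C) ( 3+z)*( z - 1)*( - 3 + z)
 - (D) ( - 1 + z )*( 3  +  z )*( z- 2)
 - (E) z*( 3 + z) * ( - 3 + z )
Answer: C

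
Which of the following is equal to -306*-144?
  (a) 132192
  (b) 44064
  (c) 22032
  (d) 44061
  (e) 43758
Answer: b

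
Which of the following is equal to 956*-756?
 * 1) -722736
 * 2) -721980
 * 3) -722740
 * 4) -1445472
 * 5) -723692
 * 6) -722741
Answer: 1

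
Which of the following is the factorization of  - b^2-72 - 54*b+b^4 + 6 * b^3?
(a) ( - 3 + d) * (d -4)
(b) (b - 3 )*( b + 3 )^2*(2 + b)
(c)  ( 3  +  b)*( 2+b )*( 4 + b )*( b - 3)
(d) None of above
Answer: c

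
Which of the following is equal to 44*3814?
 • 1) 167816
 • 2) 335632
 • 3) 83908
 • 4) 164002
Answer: 1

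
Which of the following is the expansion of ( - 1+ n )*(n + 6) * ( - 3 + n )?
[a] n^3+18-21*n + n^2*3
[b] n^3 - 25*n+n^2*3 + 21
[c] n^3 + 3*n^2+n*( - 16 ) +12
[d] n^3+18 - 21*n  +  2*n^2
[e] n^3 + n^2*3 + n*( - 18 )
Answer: d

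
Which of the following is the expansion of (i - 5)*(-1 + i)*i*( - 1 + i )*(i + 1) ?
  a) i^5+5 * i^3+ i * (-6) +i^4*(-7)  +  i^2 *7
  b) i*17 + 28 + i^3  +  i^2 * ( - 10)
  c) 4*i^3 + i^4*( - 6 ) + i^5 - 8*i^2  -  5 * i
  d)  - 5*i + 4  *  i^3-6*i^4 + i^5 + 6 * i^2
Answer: d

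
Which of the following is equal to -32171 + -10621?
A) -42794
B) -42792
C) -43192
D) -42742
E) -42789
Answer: B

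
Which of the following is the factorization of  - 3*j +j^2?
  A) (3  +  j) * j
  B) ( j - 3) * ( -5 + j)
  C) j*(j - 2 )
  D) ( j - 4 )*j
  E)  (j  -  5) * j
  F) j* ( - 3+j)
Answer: F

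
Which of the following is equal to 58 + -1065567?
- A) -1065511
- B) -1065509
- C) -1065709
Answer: B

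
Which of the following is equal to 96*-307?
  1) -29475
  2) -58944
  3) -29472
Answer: 3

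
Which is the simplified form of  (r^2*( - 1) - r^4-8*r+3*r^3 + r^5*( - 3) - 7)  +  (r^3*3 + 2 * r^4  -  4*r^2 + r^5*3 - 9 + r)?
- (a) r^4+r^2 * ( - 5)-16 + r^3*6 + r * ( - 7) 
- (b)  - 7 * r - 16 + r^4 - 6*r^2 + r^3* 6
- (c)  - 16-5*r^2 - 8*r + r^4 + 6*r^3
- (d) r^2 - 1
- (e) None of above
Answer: a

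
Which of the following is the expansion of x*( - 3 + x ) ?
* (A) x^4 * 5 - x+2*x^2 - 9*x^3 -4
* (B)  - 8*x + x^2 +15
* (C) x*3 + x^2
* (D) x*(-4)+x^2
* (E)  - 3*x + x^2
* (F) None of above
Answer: E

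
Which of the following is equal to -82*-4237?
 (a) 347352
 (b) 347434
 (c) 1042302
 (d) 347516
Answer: b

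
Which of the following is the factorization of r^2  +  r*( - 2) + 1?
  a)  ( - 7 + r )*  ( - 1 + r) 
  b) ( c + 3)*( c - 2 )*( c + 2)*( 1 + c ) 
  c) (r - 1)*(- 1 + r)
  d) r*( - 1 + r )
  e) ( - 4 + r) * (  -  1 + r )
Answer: c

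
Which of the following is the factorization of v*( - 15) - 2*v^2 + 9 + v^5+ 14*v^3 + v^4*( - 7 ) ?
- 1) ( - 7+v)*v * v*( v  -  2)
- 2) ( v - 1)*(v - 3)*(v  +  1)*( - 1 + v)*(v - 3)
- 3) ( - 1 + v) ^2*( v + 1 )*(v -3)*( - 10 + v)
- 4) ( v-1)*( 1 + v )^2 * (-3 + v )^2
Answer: 2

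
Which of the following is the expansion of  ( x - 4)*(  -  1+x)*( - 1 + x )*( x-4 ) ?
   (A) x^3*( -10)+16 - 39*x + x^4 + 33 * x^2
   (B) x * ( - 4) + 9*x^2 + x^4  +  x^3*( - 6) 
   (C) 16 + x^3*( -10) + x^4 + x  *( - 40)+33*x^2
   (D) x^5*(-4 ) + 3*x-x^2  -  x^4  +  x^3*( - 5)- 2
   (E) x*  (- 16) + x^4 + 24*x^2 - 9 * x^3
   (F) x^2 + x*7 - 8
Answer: C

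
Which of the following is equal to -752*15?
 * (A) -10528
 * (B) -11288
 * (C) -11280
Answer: C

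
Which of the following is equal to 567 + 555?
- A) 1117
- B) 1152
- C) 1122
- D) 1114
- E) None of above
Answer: C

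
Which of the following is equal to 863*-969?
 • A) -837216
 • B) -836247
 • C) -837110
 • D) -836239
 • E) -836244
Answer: B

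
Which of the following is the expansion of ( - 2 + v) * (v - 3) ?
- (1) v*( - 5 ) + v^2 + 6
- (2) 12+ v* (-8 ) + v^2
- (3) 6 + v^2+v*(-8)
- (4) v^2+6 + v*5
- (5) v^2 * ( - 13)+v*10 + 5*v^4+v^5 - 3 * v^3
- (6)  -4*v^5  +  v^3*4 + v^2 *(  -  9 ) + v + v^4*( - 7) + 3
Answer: 1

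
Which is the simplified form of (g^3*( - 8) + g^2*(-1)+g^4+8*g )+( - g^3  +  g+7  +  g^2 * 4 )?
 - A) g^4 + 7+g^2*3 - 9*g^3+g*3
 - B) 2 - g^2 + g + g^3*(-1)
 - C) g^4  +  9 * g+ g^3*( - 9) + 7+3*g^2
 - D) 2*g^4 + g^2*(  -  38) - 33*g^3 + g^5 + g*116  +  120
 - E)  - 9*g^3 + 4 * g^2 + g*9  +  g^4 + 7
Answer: C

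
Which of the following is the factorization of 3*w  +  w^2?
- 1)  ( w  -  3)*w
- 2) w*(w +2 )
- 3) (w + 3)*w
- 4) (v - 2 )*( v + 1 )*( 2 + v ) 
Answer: 3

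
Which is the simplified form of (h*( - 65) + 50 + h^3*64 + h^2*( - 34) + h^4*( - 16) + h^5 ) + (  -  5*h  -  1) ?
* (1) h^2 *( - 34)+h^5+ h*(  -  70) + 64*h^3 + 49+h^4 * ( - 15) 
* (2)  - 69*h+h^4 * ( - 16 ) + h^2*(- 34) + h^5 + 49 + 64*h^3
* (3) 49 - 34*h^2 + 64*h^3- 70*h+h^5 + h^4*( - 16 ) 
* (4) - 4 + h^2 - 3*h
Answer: 3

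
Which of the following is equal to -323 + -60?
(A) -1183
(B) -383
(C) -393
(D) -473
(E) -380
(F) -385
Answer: B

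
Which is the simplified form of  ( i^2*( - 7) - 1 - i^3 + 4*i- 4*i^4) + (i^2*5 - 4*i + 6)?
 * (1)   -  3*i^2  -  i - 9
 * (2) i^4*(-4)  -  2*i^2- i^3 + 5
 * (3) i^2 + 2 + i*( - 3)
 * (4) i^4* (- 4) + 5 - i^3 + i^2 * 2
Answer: 2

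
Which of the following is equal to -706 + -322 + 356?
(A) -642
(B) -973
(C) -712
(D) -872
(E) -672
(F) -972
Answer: E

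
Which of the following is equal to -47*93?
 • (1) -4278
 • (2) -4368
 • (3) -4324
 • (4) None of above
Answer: 4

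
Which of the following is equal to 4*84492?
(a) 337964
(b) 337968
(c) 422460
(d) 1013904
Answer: b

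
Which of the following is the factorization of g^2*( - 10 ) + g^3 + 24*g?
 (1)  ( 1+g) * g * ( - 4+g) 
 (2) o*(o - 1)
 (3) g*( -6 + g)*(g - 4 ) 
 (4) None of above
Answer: 3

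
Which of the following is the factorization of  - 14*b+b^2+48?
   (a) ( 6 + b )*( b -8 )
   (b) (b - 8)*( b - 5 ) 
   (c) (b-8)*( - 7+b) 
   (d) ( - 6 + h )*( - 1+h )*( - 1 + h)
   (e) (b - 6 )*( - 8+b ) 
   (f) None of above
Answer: e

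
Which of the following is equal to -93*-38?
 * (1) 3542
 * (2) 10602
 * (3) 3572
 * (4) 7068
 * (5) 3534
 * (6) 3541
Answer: 5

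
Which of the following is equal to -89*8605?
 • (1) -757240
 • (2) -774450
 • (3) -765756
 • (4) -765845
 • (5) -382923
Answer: 4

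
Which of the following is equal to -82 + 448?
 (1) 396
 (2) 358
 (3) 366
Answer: 3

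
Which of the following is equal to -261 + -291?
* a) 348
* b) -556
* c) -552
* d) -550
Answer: c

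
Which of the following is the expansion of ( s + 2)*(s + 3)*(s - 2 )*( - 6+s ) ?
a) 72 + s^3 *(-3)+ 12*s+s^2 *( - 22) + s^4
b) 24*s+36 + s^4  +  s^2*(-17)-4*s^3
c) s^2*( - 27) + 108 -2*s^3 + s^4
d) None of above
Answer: a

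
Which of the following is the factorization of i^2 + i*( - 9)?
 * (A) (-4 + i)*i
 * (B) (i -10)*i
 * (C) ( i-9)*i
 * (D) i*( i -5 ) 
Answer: C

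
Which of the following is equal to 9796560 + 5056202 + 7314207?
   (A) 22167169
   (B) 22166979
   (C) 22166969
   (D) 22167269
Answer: C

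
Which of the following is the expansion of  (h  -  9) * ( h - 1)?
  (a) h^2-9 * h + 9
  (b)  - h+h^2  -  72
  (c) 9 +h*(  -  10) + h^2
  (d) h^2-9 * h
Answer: c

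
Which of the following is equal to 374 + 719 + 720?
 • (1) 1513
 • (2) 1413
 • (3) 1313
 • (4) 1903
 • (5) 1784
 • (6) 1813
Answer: 6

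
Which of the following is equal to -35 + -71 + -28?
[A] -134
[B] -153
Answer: A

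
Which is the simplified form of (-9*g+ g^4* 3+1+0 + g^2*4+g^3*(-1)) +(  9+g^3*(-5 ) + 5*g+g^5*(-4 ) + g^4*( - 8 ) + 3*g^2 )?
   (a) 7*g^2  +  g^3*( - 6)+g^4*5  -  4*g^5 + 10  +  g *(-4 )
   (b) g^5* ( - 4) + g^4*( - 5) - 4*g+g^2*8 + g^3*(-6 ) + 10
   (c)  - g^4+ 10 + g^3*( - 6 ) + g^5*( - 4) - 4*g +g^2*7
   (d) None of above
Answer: d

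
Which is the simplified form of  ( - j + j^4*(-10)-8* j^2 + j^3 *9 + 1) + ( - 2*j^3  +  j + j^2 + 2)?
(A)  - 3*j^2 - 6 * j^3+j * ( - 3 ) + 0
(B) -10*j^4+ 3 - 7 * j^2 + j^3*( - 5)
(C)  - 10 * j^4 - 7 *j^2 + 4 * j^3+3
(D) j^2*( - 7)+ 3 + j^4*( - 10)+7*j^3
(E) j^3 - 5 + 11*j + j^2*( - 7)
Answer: D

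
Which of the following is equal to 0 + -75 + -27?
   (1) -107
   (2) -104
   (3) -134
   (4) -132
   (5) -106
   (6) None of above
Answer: 6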